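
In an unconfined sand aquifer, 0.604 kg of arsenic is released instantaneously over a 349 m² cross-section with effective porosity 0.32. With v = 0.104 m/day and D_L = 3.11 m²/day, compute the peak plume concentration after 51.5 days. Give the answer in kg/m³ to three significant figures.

The peak of an instantaneous 1D plume sits at x = vt; there the Gaussian factor is 1 and C_max = M/(n_e·A·√(4πDt)), where n_e·A is the pore area the mass is dissolved in.
√(4πDt) = √(4π × 3.11 × 51.5) = 44.86 m, so C_max = 0.604/(0.32 × 349 × 44.86) = 0.000121 kg/m³.

0.000121 kg/m³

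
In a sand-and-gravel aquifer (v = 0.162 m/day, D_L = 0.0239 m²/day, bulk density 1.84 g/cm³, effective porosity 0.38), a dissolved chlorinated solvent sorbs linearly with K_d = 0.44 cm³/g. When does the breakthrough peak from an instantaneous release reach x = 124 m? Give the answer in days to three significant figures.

Retardation factor R = 1 + ρ_b·K_d/n = 1 + 1.84 × 0.44/0.38 = 3.131.
Sorption retards both mechanisms: v_R = v/R = 0.05174 m/day, D_R = D/R = 0.007633 m²/day.
Peak time from v_R²t² + 2D_R t − x² = 0: t = (√(D_R² + v_R²x²) − D_R)/v_R².
√(D_R² + v_R²x²) = √(0.007633² + 0.05174² × 124²) = 6.416; v_R² = 0.002677.
t = (6.416 − 0.007633)/0.002677 = 2390 days.

2390 days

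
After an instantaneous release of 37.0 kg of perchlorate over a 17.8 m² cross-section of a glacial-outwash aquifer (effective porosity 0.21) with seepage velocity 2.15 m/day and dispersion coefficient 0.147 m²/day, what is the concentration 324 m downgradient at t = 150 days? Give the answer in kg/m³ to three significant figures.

For an instantaneous plane source, C(x,t) = M/(n_e·A·√(4πDt)) · exp(−(x−vt)²/(4Dt)), with n_e·A the pore (flow) area.
Plume center vt = 2.15 × 150 = 322.5 m, so the well at 324 m is 1.5 m downgradient of the peak.
√(4πDt) = 16.65 m, giving peak height M/(n_e·A·√(4πDt)) = 37.0/(0.21 × 17.8 × 16.65) = 0.5945 kg/m³.
(x−vt)²/(4Dt) = (1.5)²/(4 × 0.147 × 150) = 0.02551; exp(−0.02551) = 0.9748.
C = 0.5945 × 0.9748 = 0.580 kg/m³.

0.580 kg/m³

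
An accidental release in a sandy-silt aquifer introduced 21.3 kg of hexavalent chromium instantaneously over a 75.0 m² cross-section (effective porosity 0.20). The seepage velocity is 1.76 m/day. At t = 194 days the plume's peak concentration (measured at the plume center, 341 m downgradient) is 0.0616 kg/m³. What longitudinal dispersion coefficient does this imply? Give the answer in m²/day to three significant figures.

At the plume center C_max = M/(n_e·A·√(4πDt)), so D = M²/(4πt·(n_e·A·C_max)²).
n_e·A·C_max = 0.20 × 75.0 × 0.0616 = 0.9240 kg/m.
D = 21.3²/(4π × 194 × 0.9240²) = 0.218 m²/day.

0.218 m²/day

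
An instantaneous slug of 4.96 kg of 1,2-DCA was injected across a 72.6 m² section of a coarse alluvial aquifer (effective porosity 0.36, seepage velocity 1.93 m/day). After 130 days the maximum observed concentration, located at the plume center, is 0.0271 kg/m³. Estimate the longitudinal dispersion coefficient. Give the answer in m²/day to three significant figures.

At the plume center C_max = M/(n_e·A·√(4πDt)), so D = M²/(4πt·(n_e·A·C_max)²).
n_e·A·C_max = 0.36 × 72.6 × 0.0271 = 0.7083 kg/m.
D = 4.96²/(4π × 130 × 0.7083²) = 0.0300 m²/day.

0.0300 m²/day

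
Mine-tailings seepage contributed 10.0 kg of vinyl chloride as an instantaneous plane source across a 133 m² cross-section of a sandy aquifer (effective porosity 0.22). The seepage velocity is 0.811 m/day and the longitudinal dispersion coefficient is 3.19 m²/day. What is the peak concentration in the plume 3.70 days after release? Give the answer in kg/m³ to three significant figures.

0.0281 kg/m³

The peak of an instantaneous 1D plume sits at x = vt; there the Gaussian factor is 1 and C_max = M/(n_e·A·√(4πDt)), where n_e·A is the pore area the mass is dissolved in.
√(4πDt) = √(4π × 3.19 × 3.70) = 12.18 m, so C_max = 10.0/(0.22 × 133 × 12.18) = 0.0281 kg/m³.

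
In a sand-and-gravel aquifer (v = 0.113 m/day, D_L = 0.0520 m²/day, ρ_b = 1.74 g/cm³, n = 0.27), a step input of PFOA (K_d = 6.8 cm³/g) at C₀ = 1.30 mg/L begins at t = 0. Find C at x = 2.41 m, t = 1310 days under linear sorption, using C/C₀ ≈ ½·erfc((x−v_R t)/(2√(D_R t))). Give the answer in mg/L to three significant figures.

Retardation factor R = 1 + ρ_b·K_d/n = 1 + 1.74 × 6.8/0.27 = 44.82.
Sorption retards both mechanisms: v_R = v/R = 0.002521 m/day, D_R = D/R = 0.001160 m²/day.
v_R·t = 0.002521 × 1310 = 3.30251 m; 2√(D_R t) = 2.465 m; argument = (2.41 − 3.30251)/2.465 = -0.3621.
C = C₀ × ½·erfc(-0.3621) = 1.30 × 0.6957 = 0.904 mg/L.

0.904 mg/L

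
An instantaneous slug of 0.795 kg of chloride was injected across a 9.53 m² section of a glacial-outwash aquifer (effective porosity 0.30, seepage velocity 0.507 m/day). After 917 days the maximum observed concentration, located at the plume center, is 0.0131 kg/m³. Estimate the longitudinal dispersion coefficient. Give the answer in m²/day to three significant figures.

0.0391 m²/day

At the plume center C_max = M/(n_e·A·√(4πDt)), so D = M²/(4πt·(n_e·A·C_max)²).
n_e·A·C_max = 0.30 × 9.53 × 0.0131 = 0.03745 kg/m.
D = 0.795²/(4π × 917 × 0.03745²) = 0.0391 m²/day.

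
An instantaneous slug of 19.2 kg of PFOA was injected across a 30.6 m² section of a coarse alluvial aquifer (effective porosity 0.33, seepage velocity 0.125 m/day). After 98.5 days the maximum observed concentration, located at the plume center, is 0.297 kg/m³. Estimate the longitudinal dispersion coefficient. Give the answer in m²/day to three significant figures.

0.0331 m²/day

At the plume center C_max = M/(n_e·A·√(4πDt)), so D = M²/(4πt·(n_e·A·C_max)²).
n_e·A·C_max = 0.33 × 30.6 × 0.297 = 2.999 kg/m.
D = 19.2²/(4π × 98.5 × 2.999²) = 0.0331 m²/day.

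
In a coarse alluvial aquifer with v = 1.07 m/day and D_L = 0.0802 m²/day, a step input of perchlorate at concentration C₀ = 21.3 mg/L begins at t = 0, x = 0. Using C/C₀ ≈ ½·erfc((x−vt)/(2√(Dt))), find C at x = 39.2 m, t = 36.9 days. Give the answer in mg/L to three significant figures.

For a continuous step input, C/C₀ ≈ ½·erfc((x−vt)/(2√(Dt))).
vt = 1.07 × 36.9 = 39.483 m and 2√(Dt) = 2√(0.0802 × 36.9) = 3.441 m.
Argument (x−vt)/(2√(Dt)) = (39.2 − 39.483)/3.441 = -0.08224; ½·erfc(-0.08224) = 0.5463.
C = 21.3 × 0.5463 = 11.6 mg/L.

11.6 mg/L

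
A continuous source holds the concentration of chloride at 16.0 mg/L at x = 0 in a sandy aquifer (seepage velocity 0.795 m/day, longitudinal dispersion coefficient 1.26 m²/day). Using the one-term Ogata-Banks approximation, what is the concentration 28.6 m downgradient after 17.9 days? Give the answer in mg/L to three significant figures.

0.259 mg/L

For a continuous step input, C/C₀ ≈ ½·erfc((x−vt)/(2√(Dt))).
vt = 0.795 × 17.9 = 14.2305 m and 2√(Dt) = 2√(1.26 × 17.9) = 9.498 m.
Argument (x−vt)/(2√(Dt)) = (28.6 − 14.2305)/9.498 = 1.513; ½·erfc(1.513) = 0.01619.
C = 16.0 × 0.01619 = 0.259 mg/L.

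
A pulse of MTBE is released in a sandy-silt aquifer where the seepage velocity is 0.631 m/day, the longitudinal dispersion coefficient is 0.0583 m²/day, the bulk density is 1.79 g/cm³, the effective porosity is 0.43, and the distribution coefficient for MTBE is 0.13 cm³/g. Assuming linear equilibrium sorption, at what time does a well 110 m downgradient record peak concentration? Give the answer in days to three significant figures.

268 days

Retardation factor R = 1 + ρ_b·K_d/n = 1 + 1.79 × 0.13/0.43 = 1.541.
Sorption retards both mechanisms: v_R = v/R = 0.4095 m/day, D_R = D/R = 0.03783 m²/day.
Peak time from v_R²t² + 2D_R t − x² = 0: t = (√(D_R² + v_R²x²) − D_R)/v_R².
√(D_R² + v_R²x²) = √(0.03783² + 0.4095² × 110²) = 45.05; v_R² = 0.1677.
t = (45.05 − 0.03783)/0.1677 = 268 days.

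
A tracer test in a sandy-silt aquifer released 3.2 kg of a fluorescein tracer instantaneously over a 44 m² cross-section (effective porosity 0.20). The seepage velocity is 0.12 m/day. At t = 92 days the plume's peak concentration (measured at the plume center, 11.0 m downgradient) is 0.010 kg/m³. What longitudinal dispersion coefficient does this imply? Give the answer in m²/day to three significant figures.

1.14 m²/day

At the plume center C_max = M/(n_e·A·√(4πDt)), so D = M²/(4πt·(n_e·A·C_max)²).
n_e·A·C_max = 0.20 × 44 × 0.010 = 0.08800 kg/m.
D = 3.2²/(4π × 92 × 0.08800²) = 1.14 m²/day.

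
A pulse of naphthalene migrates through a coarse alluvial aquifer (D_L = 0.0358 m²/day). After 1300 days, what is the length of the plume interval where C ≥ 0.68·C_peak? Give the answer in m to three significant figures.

16.9 m

The plume is Gaussian with σ = √(2Dt) = √(2 × 0.0358 × 1300) = 9.648 m.
C/C_peak = exp(−Δx²/(2σ²)) = 0.68 ⇒ Δx = σ·√(−2 ln 0.68) = 9.648 × 0.8783 = 8.474 m.
Width = 2Δx = 16.9 m.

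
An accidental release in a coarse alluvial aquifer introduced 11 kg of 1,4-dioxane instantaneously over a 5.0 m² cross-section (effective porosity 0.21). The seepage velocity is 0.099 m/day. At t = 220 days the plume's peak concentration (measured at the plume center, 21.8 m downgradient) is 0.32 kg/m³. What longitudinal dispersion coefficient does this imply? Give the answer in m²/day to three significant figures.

At the plume center C_max = M/(n_e·A·√(4πDt)), so D = M²/(4πt·(n_e·A·C_max)²).
n_e·A·C_max = 0.21 × 5.0 × 0.32 = 0.3360 kg/m.
D = 11²/(4π × 220 × 0.3360²) = 0.388 m²/day.

0.388 m²/day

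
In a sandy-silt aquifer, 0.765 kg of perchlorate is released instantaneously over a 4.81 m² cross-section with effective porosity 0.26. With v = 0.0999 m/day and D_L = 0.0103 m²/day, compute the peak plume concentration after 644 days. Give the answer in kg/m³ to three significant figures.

The peak of an instantaneous 1D plume sits at x = vt; there the Gaussian factor is 1 and C_max = M/(n_e·A·√(4πDt)), where n_e·A is the pore area the mass is dissolved in.
√(4πDt) = √(4π × 0.0103 × 644) = 9.130 m, so C_max = 0.765/(0.26 × 4.81 × 9.130) = 0.0670 kg/m³.

0.0670 kg/m³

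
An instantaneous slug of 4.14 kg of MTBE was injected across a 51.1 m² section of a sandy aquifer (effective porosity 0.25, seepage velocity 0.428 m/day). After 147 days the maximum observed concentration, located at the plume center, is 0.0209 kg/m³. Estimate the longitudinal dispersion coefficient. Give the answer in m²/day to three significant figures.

At the plume center C_max = M/(n_e·A·√(4πDt)), so D = M²/(4πt·(n_e·A·C_max)²).
n_e·A·C_max = 0.25 × 51.1 × 0.0209 = 0.2670 kg/m.
D = 4.14²/(4π × 147 × 0.2670²) = 0.130 m²/day.

0.130 m²/day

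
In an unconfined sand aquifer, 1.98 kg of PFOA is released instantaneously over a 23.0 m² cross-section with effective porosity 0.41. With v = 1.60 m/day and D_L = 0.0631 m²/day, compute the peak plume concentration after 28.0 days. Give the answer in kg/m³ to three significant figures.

0.0446 kg/m³

The peak of an instantaneous 1D plume sits at x = vt; there the Gaussian factor is 1 and C_max = M/(n_e·A·√(4πDt)), where n_e·A is the pore area the mass is dissolved in.
√(4πDt) = √(4π × 0.0631 × 28.0) = 4.712 m, so C_max = 1.98/(0.41 × 23.0 × 4.712) = 0.0446 kg/m³.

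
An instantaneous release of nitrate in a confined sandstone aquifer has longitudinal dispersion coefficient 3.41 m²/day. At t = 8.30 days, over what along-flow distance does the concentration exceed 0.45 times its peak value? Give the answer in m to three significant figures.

The plume is Gaussian with σ = √(2Dt) = √(2 × 3.41 × 8.30) = 7.524 m.
C/C_peak = exp(−Δx²/(2σ²)) = 0.45 ⇒ Δx = σ·√(−2 ln 0.45) = 7.524 × 1.264 = 9.510 m.
Width = 2Δx = 19.0 m.

19.0 m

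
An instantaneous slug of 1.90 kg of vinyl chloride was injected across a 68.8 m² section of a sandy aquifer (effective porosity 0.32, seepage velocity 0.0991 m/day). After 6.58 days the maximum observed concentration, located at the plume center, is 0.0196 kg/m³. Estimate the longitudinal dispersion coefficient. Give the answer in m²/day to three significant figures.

0.234 m²/day

At the plume center C_max = M/(n_e·A·√(4πDt)), so D = M²/(4πt·(n_e·A·C_max)²).
n_e·A·C_max = 0.32 × 68.8 × 0.0196 = 0.4315 kg/m.
D = 1.90²/(4π × 6.58 × 0.4315²) = 0.234 m²/day.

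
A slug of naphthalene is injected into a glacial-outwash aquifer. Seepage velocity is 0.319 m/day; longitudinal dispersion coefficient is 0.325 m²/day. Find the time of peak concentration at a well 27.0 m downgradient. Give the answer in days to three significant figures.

81.5 days

For the 1D instantaneous-source solution, setting ∂C/∂t = 0 at fixed x gives v²t² + 2Dt − x² = 0, so t = (√(D² + v²x²) − D)/v².
√(D² + v²x²) = √(0.325² + 0.319² × 27.0²) = 8.619; v² = 0.101761.
t = (8.619 − 0.325)/0.101761 = 81.5 days (vs. the pure-advection estimate x/v = 84.6 d).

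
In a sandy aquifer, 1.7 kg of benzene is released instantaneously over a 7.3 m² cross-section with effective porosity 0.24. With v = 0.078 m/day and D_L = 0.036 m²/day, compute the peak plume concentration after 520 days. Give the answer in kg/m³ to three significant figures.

The peak of an instantaneous 1D plume sits at x = vt; there the Gaussian factor is 1 and C_max = M/(n_e·A·√(4πDt)), where n_e·A is the pore area the mass is dissolved in.
√(4πDt) = √(4π × 0.036 × 520) = 15.34 m, so C_max = 1.7/(0.24 × 7.3 × 15.34) = 0.0633 kg/m³.

0.0633 kg/m³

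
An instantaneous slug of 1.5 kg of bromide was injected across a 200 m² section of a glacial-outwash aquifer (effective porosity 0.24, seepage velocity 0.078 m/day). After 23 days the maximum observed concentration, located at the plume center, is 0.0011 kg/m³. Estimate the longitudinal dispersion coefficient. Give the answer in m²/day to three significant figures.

2.79 m²/day

At the plume center C_max = M/(n_e·A·√(4πDt)), so D = M²/(4πt·(n_e·A·C_max)²).
n_e·A·C_max = 0.24 × 200 × 0.0011 = 0.05280 kg/m.
D = 1.5²/(4π × 23 × 0.05280²) = 2.79 m²/day.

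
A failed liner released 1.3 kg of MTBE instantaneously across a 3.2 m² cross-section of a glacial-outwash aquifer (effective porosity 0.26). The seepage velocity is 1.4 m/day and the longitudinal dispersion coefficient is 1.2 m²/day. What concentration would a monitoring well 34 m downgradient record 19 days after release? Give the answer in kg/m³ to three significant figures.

For an instantaneous plane source, C(x,t) = M/(n_e·A·√(4πDt)) · exp(−(x−vt)²/(4Dt)), with n_e·A the pore (flow) area.
Plume center vt = 1.4 × 19 = 26.6 m, so the well at 34 m is 7.4 m downgradient of the peak.
√(4πDt) = 16.93 m, giving peak height M/(n_e·A·√(4πDt)) = 1.3/(0.26 × 3.2 × 16.93) = 0.09229 kg/m³.
(x−vt)²/(4Dt) = (7.4)²/(4 × 1.2 × 19) = 0.6004; exp(−0.6004) = 0.5486.
C = 0.09229 × 0.5486 = 0.0506 kg/m³.

0.0506 kg/m³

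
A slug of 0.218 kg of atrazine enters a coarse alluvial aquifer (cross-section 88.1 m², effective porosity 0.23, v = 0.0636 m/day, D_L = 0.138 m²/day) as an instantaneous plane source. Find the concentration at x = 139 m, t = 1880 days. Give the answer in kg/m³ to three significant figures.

For an instantaneous plane source, C(x,t) = M/(n_e·A·√(4πDt)) · exp(−(x−vt)²/(4Dt)), with n_e·A the pore (flow) area.
Plume center vt = 0.0636 × 1880 = 119.568 m, so the well at 139 m is 19.432 m downgradient of the peak.
√(4πDt) = 57.10 m, giving peak height M/(n_e·A·√(4πDt)) = 0.218/(0.23 × 88.1 × 57.10) = 0.0001884 kg/m³.
(x−vt)²/(4Dt) = (19.432)²/(4 × 0.138 × 1880) = 0.3639; exp(−0.3639) = 0.6950.
C = 0.0001884 × 0.6950 = 0.000131 kg/m³.

0.000131 kg/m³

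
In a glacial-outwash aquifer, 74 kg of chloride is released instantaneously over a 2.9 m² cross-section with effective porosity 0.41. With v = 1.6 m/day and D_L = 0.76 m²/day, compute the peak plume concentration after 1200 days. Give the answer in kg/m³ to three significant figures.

The peak of an instantaneous 1D plume sits at x = vt; there the Gaussian factor is 1 and C_max = M/(n_e·A·√(4πDt)), where n_e·A is the pore area the mass is dissolved in.
√(4πDt) = √(4π × 0.76 × 1200) = 107.1 m, so C_max = 74/(0.41 × 2.9 × 107.1) = 0.581 kg/m³.

0.581 kg/m³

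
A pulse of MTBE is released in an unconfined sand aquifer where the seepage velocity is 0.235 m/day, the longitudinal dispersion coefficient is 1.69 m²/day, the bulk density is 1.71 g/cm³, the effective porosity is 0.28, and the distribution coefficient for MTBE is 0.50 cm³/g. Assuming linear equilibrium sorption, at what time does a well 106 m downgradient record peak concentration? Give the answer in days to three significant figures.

Retardation factor R = 1 + ρ_b·K_d/n = 1 + 1.71 × 0.50/0.28 = 4.054.
Sorption retards both mechanisms: v_R = v/R = 0.05797 m/day, D_R = D/R = 0.4169 m²/day.
Peak time from v_R²t² + 2D_R t − x² = 0: t = (√(D_R² + v_R²x²) − D_R)/v_R².
√(D_R² + v_R²x²) = √(0.4169² + 0.05797² × 106²) = 6.159; v_R² = 0.003361.
t = (6.159 − 0.4169)/0.003361 = 1710 days.

1710 days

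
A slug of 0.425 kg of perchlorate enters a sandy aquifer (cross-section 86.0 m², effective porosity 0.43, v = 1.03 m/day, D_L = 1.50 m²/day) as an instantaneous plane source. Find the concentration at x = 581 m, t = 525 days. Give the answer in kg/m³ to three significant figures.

For an instantaneous plane source, C(x,t) = M/(n_e·A·√(4πDt)) · exp(−(x−vt)²/(4Dt)), with n_e·A the pore (flow) area.
Plume center vt = 1.03 × 525 = 540.75 m, so the well at 581 m is 40.25 m downgradient of the peak.
√(4πDt) = 99.48 m, giving peak height M/(n_e·A·√(4πDt)) = 0.425/(0.43 × 86.0 × 99.48) = 0.0001155 kg/m³.
(x−vt)²/(4Dt) = (40.25)²/(4 × 1.50 × 525) = 0.5143; exp(−0.5143) = 0.5979.
C = 0.0001155 × 0.5979 = 6.91e-05 kg/m³.

6.91e-05 kg/m³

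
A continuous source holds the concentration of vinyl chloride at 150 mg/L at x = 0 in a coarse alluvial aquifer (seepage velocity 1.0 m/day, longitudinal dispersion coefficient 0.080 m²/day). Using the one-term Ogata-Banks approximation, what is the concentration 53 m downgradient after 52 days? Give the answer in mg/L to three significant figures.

54.7 mg/L

For a continuous step input, C/C₀ ≈ ½·erfc((x−vt)/(2√(Dt))).
vt = 1.0 × 52 = 52 m and 2√(Dt) = 2√(0.080 × 52) = 4.079 m.
Argument (x−vt)/(2√(Dt)) = (53 − 52)/4.079 = 0.2452; ½·erfc(0.2452) = 0.3644.
C = 150 × 0.3644 = 54.7 mg/L.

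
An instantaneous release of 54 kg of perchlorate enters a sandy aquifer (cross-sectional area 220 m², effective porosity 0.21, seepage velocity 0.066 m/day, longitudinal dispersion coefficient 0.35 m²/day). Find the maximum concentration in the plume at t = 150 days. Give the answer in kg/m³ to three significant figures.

0.0455 kg/m³

The peak of an instantaneous 1D plume sits at x = vt; there the Gaussian factor is 1 and C_max = M/(n_e·A·√(4πDt)), where n_e·A is the pore area the mass is dissolved in.
√(4πDt) = √(4π × 0.35 × 150) = 25.69 m, so C_max = 54/(0.21 × 220 × 25.69) = 0.0455 kg/m³.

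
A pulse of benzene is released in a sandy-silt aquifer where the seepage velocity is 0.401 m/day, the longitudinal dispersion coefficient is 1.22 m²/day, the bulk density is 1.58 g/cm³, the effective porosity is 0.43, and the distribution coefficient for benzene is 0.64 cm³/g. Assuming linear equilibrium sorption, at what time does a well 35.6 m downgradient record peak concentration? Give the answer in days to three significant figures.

273 days

Retardation factor R = 1 + ρ_b·K_d/n = 1 + 1.58 × 0.64/0.43 = 3.352.
Sorption retards both mechanisms: v_R = v/R = 0.1196 m/day, D_R = D/R = 0.3640 m²/day.
Peak time from v_R²t² + 2D_R t − x² = 0: t = (√(D_R² + v_R²x²) − D_R)/v_R².
√(D_R² + v_R²x²) = √(0.3640² + 0.1196² × 35.6²) = 4.273; v_R² = 0.01430.
t = (4.273 − 0.3640)/0.01430 = 273 days.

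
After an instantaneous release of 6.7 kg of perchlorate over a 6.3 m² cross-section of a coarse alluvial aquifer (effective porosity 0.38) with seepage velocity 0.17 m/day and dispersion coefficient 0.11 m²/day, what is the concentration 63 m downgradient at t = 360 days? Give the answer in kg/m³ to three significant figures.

0.123 kg/m³

For an instantaneous plane source, C(x,t) = M/(n_e·A·√(4πDt)) · exp(−(x−vt)²/(4Dt)), with n_e·A the pore (flow) area.
Plume center vt = 0.17 × 360 = 61.2 m, so the well at 63 m is 1.8 m downgradient of the peak.
√(4πDt) = 22.31 m, giving peak height M/(n_e·A·√(4πDt)) = 6.7/(0.38 × 6.3 × 22.31) = 0.1254 kg/m³.
(x−vt)²/(4Dt) = (1.8)²/(4 × 0.11 × 360) = 0.02045; exp(−0.02045) = 0.9798.
C = 0.1254 × 0.9798 = 0.123 kg/m³.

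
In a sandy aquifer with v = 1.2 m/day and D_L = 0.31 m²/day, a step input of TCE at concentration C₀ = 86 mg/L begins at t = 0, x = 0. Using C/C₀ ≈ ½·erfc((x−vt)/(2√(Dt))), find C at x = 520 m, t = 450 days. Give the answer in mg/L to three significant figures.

76.1 mg/L

For a continuous step input, C/C₀ ≈ ½·erfc((x−vt)/(2√(Dt))).
vt = 1.2 × 450 = 540 m and 2√(Dt) = 2√(0.31 × 450) = 23.62 m.
Argument (x−vt)/(2√(Dt)) = (520 − 540)/23.62 = -0.8467; ½·erfc(-0.8467) = 0.8844.
C = 86 × 0.8844 = 76.1 mg/L.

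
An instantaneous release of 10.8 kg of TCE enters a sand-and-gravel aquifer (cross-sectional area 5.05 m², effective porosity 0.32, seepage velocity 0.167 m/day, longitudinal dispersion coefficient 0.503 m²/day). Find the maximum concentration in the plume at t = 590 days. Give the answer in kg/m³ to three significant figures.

The peak of an instantaneous 1D plume sits at x = vt; there the Gaussian factor is 1 and C_max = M/(n_e·A·√(4πDt)), where n_e·A is the pore area the mass is dissolved in.
√(4πDt) = √(4π × 0.503 × 590) = 61.07 m, so C_max = 10.8/(0.32 × 5.05 × 61.07) = 0.109 kg/m³.

0.109 kg/m³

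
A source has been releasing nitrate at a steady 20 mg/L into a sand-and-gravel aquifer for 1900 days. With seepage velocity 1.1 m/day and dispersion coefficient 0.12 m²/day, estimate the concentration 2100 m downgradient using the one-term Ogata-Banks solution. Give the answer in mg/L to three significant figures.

For a continuous step input, C/C₀ ≈ ½·erfc((x−vt)/(2√(Dt))).
vt = 1.1 × 1900 = 2090 m and 2√(Dt) = 2√(0.12 × 1900) = 30.20 m.
Argument (x−vt)/(2√(Dt)) = (2100 − 2090)/30.20 = 0.3311; ½·erfc(0.3311) = 0.3198.
C = 20 × 0.3198 = 6.40 mg/L.

6.40 mg/L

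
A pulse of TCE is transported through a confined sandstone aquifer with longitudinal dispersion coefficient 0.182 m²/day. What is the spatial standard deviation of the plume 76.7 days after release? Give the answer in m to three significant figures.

5.28 m

Dispersive spreading gives a Gaussian with σ² = 2Dt; advection only shifts the center.
σ = √(2 × 0.182 × 76.7) = 5.28 m.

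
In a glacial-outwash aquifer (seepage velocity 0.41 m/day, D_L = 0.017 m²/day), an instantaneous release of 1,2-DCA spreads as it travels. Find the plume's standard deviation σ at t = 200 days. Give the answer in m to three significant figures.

Dispersive spreading gives a Gaussian with σ² = 2Dt; advection only shifts the center.
σ = √(2 × 0.017 × 200) = 2.61 m.

2.61 m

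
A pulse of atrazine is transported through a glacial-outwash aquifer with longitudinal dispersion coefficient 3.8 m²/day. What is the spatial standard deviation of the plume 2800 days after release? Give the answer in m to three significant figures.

Dispersive spreading gives a Gaussian with σ² = 2Dt; advection only shifts the center.
σ = √(2 × 3.8 × 2800) = 146 m.

146 m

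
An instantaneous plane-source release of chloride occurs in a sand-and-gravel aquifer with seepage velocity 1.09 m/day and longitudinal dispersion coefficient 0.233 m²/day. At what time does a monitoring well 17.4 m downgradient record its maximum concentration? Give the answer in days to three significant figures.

15.8 days

For the 1D instantaneous-source solution, setting ∂C/∂t = 0 at fixed x gives v²t² + 2Dt − x² = 0, so t = (√(D² + v²x²) − D)/v².
√(D² + v²x²) = √(0.233² + 1.09² × 17.4²) = 18.97; v² = 1.1881.
t = (18.97 − 0.233)/1.1881 = 15.8 days (vs. the pure-advection estimate x/v = 16.0 d).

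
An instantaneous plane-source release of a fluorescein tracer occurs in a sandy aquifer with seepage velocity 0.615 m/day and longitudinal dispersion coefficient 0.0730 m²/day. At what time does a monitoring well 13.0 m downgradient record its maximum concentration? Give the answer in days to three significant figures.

20.9 days

For the 1D instantaneous-source solution, setting ∂C/∂t = 0 at fixed x gives v²t² + 2Dt − x² = 0, so t = (√(D² + v²x²) − D)/v².
√(D² + v²x²) = √(0.0730² + 0.615² × 13.0²) = 7.995; v² = 0.378225.
t = (7.995 − 0.0730)/0.378225 = 20.9 days (vs. the pure-advection estimate x/v = 21.1 d).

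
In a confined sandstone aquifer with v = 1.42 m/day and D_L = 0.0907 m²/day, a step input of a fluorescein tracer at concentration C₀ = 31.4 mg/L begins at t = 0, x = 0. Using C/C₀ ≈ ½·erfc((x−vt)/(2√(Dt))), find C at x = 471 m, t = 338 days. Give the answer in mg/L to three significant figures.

27.4 mg/L

For a continuous step input, C/C₀ ≈ ½·erfc((x−vt)/(2√(Dt))).
vt = 1.42 × 338 = 479.96 m and 2√(Dt) = 2√(0.0907 × 338) = 11.07 m.
Argument (x−vt)/(2√(Dt)) = (471 − 479.96)/11.07 = -0.8094; ½·erfc(-0.8094) = 0.8738.
C = 31.4 × 0.8738 = 27.4 mg/L.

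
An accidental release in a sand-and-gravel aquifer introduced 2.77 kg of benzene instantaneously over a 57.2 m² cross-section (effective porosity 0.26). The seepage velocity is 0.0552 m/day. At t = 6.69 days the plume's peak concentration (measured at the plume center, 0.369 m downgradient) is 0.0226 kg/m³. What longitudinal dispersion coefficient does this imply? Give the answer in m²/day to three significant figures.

0.808 m²/day

At the plume center C_max = M/(n_e·A·√(4πDt)), so D = M²/(4πt·(n_e·A·C_max)²).
n_e·A·C_max = 0.26 × 57.2 × 0.0226 = 0.3361 kg/m.
D = 2.77²/(4π × 6.69 × 0.3361²) = 0.808 m²/day.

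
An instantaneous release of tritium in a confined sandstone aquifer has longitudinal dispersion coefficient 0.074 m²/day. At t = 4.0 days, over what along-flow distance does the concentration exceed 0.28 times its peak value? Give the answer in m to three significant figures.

2.46 m

The plume is Gaussian with σ = √(2Dt) = √(2 × 0.074 × 4.0) = 0.7694 m.
C/C_peak = exp(−Δx²/(2σ²)) = 0.28 ⇒ Δx = σ·√(−2 ln 0.28) = 0.7694 × 1.596 = 1.228 m.
Width = 2Δx = 2.46 m.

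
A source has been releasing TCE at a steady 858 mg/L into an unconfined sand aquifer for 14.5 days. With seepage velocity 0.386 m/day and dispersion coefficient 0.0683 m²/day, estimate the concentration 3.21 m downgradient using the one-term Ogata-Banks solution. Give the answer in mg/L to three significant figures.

819 mg/L

For a continuous step input, C/C₀ ≈ ½·erfc((x−vt)/(2√(Dt))).
vt = 0.386 × 14.5 = 5.597 m and 2√(Dt) = 2√(0.0683 × 14.5) = 1.990 m.
Argument (x−vt)/(2√(Dt)) = (3.21 − 5.597)/1.990 = -1.199; ½·erfc(-1.199) = 0.9550.
C = 858 × 0.9550 = 819 mg/L.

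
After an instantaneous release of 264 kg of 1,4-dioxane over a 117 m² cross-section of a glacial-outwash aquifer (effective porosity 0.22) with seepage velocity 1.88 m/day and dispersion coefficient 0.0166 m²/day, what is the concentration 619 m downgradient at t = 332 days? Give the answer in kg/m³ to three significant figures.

For an instantaneous plane source, C(x,t) = M/(n_e·A·√(4πDt)) · exp(−(x−vt)²/(4Dt)), with n_e·A the pore (flow) area.
Plume center vt = 1.88 × 332 = 624.16 m, so the well at 619 m is 5.16 m upgradient of the peak.
√(4πDt) = 8.322 m, giving peak height M/(n_e·A·√(4πDt)) = 264/(0.22 × 117 × 8.322) = 1.232 kg/m³.
(x−vt)²/(4Dt) = (-5.16)²/(4 × 0.0166 × 332) = 1.208; exp(−1.208) = 0.2988.
C = 1.232 × 0.2988 = 0.368 kg/m³.

0.368 kg/m³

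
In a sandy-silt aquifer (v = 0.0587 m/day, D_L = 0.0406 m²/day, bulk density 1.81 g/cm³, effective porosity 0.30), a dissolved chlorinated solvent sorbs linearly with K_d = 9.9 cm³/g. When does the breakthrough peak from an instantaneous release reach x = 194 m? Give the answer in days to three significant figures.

Retardation factor R = 1 + ρ_b·K_d/n = 1 + 1.81 × 9.9/0.30 = 60.73.
Sorption retards both mechanisms: v_R = v/R = 0.0009666 m/day, D_R = D/R = 0.0006685 m²/day.
Peak time from v_R²t² + 2D_R t − x² = 0: t = (√(D_R² + v_R²x²) − D_R)/v_R².
√(D_R² + v_R²x²) = √(0.0006685² + 0.0009666² × 194²) = 0.1875; v_R² = 9.343e-07.
t = (0.1875 − 0.0006685)/9.343e-07 = 200000 days.

200000 days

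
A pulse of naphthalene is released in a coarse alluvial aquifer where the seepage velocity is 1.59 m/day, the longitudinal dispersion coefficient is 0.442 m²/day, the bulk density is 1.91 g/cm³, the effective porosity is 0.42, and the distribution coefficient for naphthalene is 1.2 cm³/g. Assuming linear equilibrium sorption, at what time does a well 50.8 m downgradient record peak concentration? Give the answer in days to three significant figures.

Retardation factor R = 1 + ρ_b·K_d/n = 1 + 1.91 × 1.2/0.42 = 6.457.
Sorption retards both mechanisms: v_R = v/R = 0.2462 m/day, D_R = D/R = 0.06845 m²/day.
Peak time from v_R²t² + 2D_R t − x² = 0: t = (√(D_R² + v_R²x²) − D_R)/v_R².
√(D_R² + v_R²x²) = √(0.06845² + 0.2462² × 50.8²) = 12.51; v_R² = 0.06061.
t = (12.51 − 0.06845)/0.06061 = 205 days.

205 days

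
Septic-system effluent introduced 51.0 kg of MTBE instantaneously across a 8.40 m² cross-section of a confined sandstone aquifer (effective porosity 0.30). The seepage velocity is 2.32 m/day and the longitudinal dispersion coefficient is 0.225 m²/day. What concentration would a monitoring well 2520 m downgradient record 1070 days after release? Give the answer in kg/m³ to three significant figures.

0.0848 kg/m³

For an instantaneous plane source, C(x,t) = M/(n_e·A·√(4πDt)) · exp(−(x−vt)²/(4Dt)), with n_e·A the pore (flow) area.
Plume center vt = 2.32 × 1070 = 2482.4 m, so the well at 2520 m is 37.6 m downgradient of the peak.
√(4πDt) = 55.00 m, giving peak height M/(n_e·A·√(4πDt)) = 51.0/(0.30 × 8.40 × 55.00) = 0.3680 kg/m³.
(x−vt)²/(4Dt) = (37.6)²/(4 × 0.225 × 1070) = 1.468; exp(−1.468) = 0.2304.
C = 0.3680 × 0.2304 = 0.0848 kg/m³.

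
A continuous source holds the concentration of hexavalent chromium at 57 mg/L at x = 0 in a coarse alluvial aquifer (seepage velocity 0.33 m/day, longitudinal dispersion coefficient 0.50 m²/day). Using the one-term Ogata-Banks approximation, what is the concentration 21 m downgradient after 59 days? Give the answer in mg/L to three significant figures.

24.0 mg/L

For a continuous step input, C/C₀ ≈ ½·erfc((x−vt)/(2√(Dt))).
vt = 0.33 × 59 = 19.47 m and 2√(Dt) = 2√(0.50 × 59) = 10.86 m.
Argument (x−vt)/(2√(Dt)) = (21 − 19.47)/10.86 = 0.1409; ½·erfc(0.1409) = 0.4210.
C = 57 × 0.4210 = 24.0 mg/L.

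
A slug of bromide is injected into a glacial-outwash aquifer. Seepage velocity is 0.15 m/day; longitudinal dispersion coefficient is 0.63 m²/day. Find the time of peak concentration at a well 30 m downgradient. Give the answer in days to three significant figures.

For the 1D instantaneous-source solution, setting ∂C/∂t = 0 at fixed x gives v²t² + 2Dt − x² = 0, so t = (√(D² + v²x²) − D)/v².
√(D² + v²x²) = √(0.63² + 0.15² × 30²) = 4.544; v² = 0.0225.
t = (4.544 − 0.63)/0.0225 = 174 days (vs. the pure-advection estimate x/v = 200 d).

174 days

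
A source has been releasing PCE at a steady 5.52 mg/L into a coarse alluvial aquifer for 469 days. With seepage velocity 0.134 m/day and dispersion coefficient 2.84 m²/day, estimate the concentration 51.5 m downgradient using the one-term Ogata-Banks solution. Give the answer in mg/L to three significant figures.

3.24 mg/L

For a continuous step input, C/C₀ ≈ ½·erfc((x−vt)/(2√(Dt))).
vt = 0.134 × 469 = 62.846 m and 2√(Dt) = 2√(2.84 × 469) = 72.99 m.
Argument (x−vt)/(2√(Dt)) = (51.5 − 62.846)/72.99 = -0.1554; ½·erfc(-0.1554) = 0.5870.
C = 5.52 × 0.5870 = 3.24 mg/L.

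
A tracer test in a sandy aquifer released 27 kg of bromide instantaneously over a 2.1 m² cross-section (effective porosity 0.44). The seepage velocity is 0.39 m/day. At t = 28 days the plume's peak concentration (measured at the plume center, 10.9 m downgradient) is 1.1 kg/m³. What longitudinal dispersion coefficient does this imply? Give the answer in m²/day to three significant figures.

At the plume center C_max = M/(n_e·A·√(4πDt)), so D = M²/(4πt·(n_e·A·C_max)²).
n_e·A·C_max = 0.44 × 2.1 × 1.1 = 1.016 kg/m.
D = 27²/(4π × 28 × 1.016²) = 2.01 m²/day.

2.01 m²/day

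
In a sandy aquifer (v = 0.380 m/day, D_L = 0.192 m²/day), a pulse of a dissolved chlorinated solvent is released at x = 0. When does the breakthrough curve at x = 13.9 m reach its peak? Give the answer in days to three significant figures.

For the 1D instantaneous-source solution, setting ∂C/∂t = 0 at fixed x gives v²t² + 2Dt − x² = 0, so t = (√(D² + v²x²) − D)/v².
√(D² + v²x²) = √(0.192² + 0.380² × 13.9²) = 5.285; v² = 0.1444.
t = (5.285 − 0.192)/0.1444 = 35.3 days (vs. the pure-advection estimate x/v = 36.6 d).

35.3 days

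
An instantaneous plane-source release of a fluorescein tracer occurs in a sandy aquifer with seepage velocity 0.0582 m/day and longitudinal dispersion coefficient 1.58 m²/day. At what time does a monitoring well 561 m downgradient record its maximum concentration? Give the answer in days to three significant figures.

For the 1D instantaneous-source solution, setting ∂C/∂t = 0 at fixed x gives v²t² + 2Dt − x² = 0, so t = (√(D² + v²x²) − D)/v².
√(D² + v²x²) = √(1.58² + 0.0582² × 561²) = 32.69; v² = 0.00338724.
t = (32.69 − 1.58)/0.00338724 = 9180 days (vs. the pure-advection estimate x/v = 9640 d).

9180 days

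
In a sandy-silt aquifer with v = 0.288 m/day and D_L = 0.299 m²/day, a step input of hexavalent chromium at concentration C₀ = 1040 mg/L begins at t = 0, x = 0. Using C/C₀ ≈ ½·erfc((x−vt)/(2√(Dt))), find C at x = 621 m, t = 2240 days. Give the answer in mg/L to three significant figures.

For a continuous step input, C/C₀ ≈ ½·erfc((x−vt)/(2√(Dt))).
vt = 0.288 × 2240 = 645.12 m and 2√(Dt) = 2√(0.299 × 2240) = 51.76 m.
Argument (x−vt)/(2√(Dt)) = (621 − 645.12)/51.76 = -0.4660; ½·erfc(-0.4660) = 0.7451.
C = 1040 × 0.7451 = 775 mg/L.

775 mg/L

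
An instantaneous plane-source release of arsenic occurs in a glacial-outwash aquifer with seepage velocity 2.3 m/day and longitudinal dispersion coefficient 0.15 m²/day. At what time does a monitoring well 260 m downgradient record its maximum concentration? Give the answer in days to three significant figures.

For the 1D instantaneous-source solution, setting ∂C/∂t = 0 at fixed x gives v²t² + 2Dt − x² = 0, so t = (√(D² + v²x²) − D)/v².
√(D² + v²x²) = √(0.15² + 2.3² × 260²) = 598.0; v² = 5.29.
t = (598.0 − 0.15)/5.29 = 113 days (vs. the pure-advection estimate x/v = 113 d).

113 days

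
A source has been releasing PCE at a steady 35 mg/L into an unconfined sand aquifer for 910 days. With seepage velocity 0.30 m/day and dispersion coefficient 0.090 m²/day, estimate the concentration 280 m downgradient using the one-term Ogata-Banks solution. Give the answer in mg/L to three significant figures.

10.2 mg/L

For a continuous step input, C/C₀ ≈ ½·erfc((x−vt)/(2√(Dt))).
vt = 0.30 × 910 = 273 m and 2√(Dt) = 2√(0.090 × 910) = 18.10 m.
Argument (x−vt)/(2√(Dt)) = (280 − 273)/18.10 = 0.3867; ½·erfc(0.3867) = 0.2922.
C = 35 × 0.2922 = 10.2 mg/L.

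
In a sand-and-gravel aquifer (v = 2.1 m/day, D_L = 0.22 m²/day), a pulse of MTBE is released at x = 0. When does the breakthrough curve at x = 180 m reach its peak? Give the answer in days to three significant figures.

85.7 days

For the 1D instantaneous-source solution, setting ∂C/∂t = 0 at fixed x gives v²t² + 2Dt − x² = 0, so t = (√(D² + v²x²) − D)/v².
√(D² + v²x²) = √(0.22² + 2.1² × 180²) = 378.0; v² = 4.41.
t = (378.0 − 0.22)/4.41 = 85.7 days (vs. the pure-advection estimate x/v = 85.7 d).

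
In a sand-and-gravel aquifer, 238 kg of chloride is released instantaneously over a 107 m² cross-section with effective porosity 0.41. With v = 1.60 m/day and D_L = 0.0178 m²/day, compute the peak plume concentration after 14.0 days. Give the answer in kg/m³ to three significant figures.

3.07 kg/m³

The peak of an instantaneous 1D plume sits at x = vt; there the Gaussian factor is 1 and C_max = M/(n_e·A·√(4πDt)), where n_e·A is the pore area the mass is dissolved in.
√(4πDt) = √(4π × 0.0178 × 14.0) = 1.770 m, so C_max = 238/(0.41 × 107 × 1.770) = 3.07 kg/m³.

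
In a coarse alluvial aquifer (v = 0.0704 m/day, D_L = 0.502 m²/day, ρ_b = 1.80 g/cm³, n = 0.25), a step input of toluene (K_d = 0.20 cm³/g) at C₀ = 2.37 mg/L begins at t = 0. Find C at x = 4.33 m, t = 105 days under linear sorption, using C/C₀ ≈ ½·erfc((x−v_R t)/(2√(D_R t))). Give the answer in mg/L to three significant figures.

0.999 mg/L

Retardation factor R = 1 + ρ_b·K_d/n = 1 + 1.80 × 0.20/0.25 = 2.440.
Sorption retards both mechanisms: v_R = v/R = 0.02885 m/day, D_R = D/R = 0.2057 m²/day.
v_R·t = 0.02885 × 105 = 3.02925 m; 2√(D_R t) = 9.295 m; argument = (4.33 − 3.02925)/9.295 = 0.1399.
C = C₀ × ½·erfc(0.1399) = 2.37 × 0.4216 = 0.999 mg/L.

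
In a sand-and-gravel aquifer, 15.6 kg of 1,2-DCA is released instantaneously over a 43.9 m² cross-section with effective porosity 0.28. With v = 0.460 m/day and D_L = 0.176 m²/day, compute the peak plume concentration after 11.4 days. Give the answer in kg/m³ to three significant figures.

The peak of an instantaneous 1D plume sits at x = vt; there the Gaussian factor is 1 and C_max = M/(n_e·A·√(4πDt)), where n_e·A is the pore area the mass is dissolved in.
√(4πDt) = √(4π × 0.176 × 11.4) = 5.021 m, so C_max = 15.6/(0.28 × 43.9 × 5.021) = 0.253 kg/m³.

0.253 kg/m³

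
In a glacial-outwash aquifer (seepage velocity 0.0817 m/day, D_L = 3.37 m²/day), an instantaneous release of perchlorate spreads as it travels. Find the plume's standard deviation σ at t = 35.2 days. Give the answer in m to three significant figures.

Dispersive spreading gives a Gaussian with σ² = 2Dt; advection only shifts the center.
σ = √(2 × 3.37 × 35.2) = 15.4 m.

15.4 m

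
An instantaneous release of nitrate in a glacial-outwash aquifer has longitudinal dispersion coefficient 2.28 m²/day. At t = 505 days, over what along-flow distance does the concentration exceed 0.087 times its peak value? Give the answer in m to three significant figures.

The plume is Gaussian with σ = √(2Dt) = √(2 × 2.28 × 505) = 47.99 m.
C/C_peak = exp(−Δx²/(2σ²)) = 0.087 ⇒ Δx = σ·√(−2 ln 0.087) = 47.99 × 2.210 = 106.1 m.
Width = 2Δx = 212 m.

212 m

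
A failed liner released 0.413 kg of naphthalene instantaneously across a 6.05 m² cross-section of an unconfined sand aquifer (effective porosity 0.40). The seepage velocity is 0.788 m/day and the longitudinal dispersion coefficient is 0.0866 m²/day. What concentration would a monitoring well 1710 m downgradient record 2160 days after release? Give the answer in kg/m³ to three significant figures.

0.00324 kg/m³

For an instantaneous plane source, C(x,t) = M/(n_e·A·√(4πDt)) · exp(−(x−vt)²/(4Dt)), with n_e·A the pore (flow) area.
Plume center vt = 0.788 × 2160 = 1702.08 m, so the well at 1710 m is 7.92 m downgradient of the peak.
√(4πDt) = 48.48 m, giving peak height M/(n_e·A·√(4πDt)) = 0.413/(0.40 × 6.05 × 48.48) = 0.003520 kg/m³.
(x−vt)²/(4Dt) = (7.92)²/(4 × 0.0866 × 2160) = 0.08383; exp(−0.08383) = 0.9196.
C = 0.003520 × 0.9196 = 0.00324 kg/m³.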